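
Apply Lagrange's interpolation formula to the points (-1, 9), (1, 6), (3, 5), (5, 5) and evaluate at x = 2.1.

Lagrange interpolation formula:
P(x) = Σ yᵢ × Lᵢ(x)
where Lᵢ(x) = Π_{j≠i} (x - xⱼ)/(xᵢ - xⱼ)

L_0(2.1) = (2.1 - 1)/(-1 - 1) × (2.1 - 3)/(-1 - 3) × (2.1 - 5)/(-1 - 5) = -0.059812
L_1(2.1) = (2.1 - (-1))/(1 - (-1)) × (2.1 - 3)/(1 - 3) × (2.1 - 5)/(1 - 5) = 0.505687
L_2(2.1) = (2.1 - (-1))/(3 - (-1)) × (2.1 - 1)/(3 - 1) × (2.1 - 5)/(3 - 5) = 0.618063
L_3(2.1) = (2.1 - (-1))/(5 - (-1)) × (2.1 - 1)/(5 - 1) × (2.1 - 3)/(5 - 3) = -0.063938

P(2.1) = 9×L_0(2.1) + 6×L_1(2.1) + 5×L_2(2.1) + 5×L_3(2.1)
P(2.1) = 5.266438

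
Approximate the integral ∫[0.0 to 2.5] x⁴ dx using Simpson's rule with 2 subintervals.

f(x) = x⁴
a = 0.0, b = 2.5, n = 2
h = (b - a)/n = 1.250000

Simpson's rule: (h/3)[f(x₀) + 4f(x₁) + 2f(x₂) + ... + f(xₙ)]

x_0 = 0.0000, f(x_0) = 0.000000, coefficient = 1
x_1 = 1.2500, f(x_1) = 2.441406, coefficient = 4
x_2 = 2.5000, f(x_2) = 39.062500, coefficient = 1

I ≈ (1.250000/3) × 48.828125 = 20.345052
Exact value: 19.531250
Error: 0.813802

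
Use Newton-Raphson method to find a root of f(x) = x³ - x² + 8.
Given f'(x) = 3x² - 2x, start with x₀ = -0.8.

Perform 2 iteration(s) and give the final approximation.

f(x) = x³ - x² + 8
f'(x) = 3x² - 2x
x₀ = -0.8

Newton-Raphson formula: x_{n+1} = x_n - f(x_n)/f'(x_n)

Iteration 1:
  f(-0.800000) = 6.848000
  f'(-0.800000) = 3.520000
  x_1 = -0.800000 - 6.848000/3.520000 = -2.745455
Iteration 2:
  f(-2.745455) = -20.231441
  f'(-2.745455) = 28.103471
  x_2 = -2.745455 - (-20.231441)/28.103471 = -2.025563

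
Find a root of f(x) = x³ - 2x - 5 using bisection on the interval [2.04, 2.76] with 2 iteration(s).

f(x) = x³ - 2x - 5
Initial interval: [2.04, 2.76]

Iteration 1:
  c_1 = (2.040000 + 2.760000)/2 = 2.400000
  f(c_1) = f(2.400000) = 4.024000
  f(a) × f(c) < 0, new interval: [2.040000, 2.400000]
Iteration 2:
  c_2 = (2.040000 + 2.400000)/2 = 2.220000
  f(c_2) = f(2.220000) = 1.501048
  f(a) × f(c) < 0, new interval: [2.040000, 2.220000]

After 2 iteration(s), the approximation is c_2 = 2.220000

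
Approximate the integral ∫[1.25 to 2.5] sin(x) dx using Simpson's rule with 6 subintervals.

f(x) = sin(x)
a = 1.25, b = 2.5, n = 6
h = (b - a)/n = 0.208333

Simpson's rule: (h/3)[f(x₀) + 4f(x₁) + 2f(x₂) + ... + f(xₙ)]

x_0 = 1.2500, f(x_0) = 0.948985, coefficient = 1
x_1 = 1.4583, f(x_1) = 0.993683, coefficient = 4
x_2 = 1.6667, f(x_2) = 0.995408, coefficient = 2
x_3 = 1.8750, f(x_3) = 0.954086, coefficient = 4
x_4 = 2.0833, f(x_4) = 0.871503, coefficient = 2
x_5 = 2.2917, f(x_5) = 0.751232, coefficient = 4
x_6 = 2.5000, f(x_6) = 0.598472, coefficient = 1

I ≈ (0.208333/3) × 16.077279 = 1.116478
Exact value: 1.116466
Error: 0.000012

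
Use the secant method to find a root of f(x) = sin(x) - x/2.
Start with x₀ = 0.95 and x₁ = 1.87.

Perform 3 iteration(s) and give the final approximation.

f(x) = sin(x) - x/2
x₀ = 0.95, x₁ = 1.87

Secant formula: x_{n+1} = x_n - f(x_n)(x_n - x_{n-1})/(f(x_n) - f(x_{n-1}))

Iteration 1:
  f(0.950000) = 0.338416
  f(1.870000) = 0.020572
  x_2 = 1.870000 - 0.020572×(1.870000 - 0.950000)/(0.020572 - 0.338416)
       = 1.929544
Iteration 2:
  f(1.870000) = 0.020572
  f(1.929544) = -0.028435
  x_3 = 1.929544 - (-0.028435)×(1.929544 - 1.870000)/(-0.028435 - 0.020572)
       = 1.894995
Iteration 3:
  f(1.929544) = -0.028435
  f(1.894995) = 0.000409
  x_4 = 1.894995 - 0.000409×(1.894995 - 1.929544)/(0.000409 - (-0.028435))
       = 1.895485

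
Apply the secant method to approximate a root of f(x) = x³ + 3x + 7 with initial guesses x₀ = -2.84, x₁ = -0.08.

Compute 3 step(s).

f(x) = x³ + 3x + 7
x₀ = -2.84, x₁ = -0.08

Secant formula: x_{n+1} = x_n - f(x_n)(x_n - x_{n-1})/(f(x_n) - f(x_{n-1}))

Iteration 1:
  f(-2.840000) = -24.426304
  f(-0.080000) = 6.759488
  x_2 = -0.080000 - 6.759488×(-0.080000 - (-2.840000))/(6.759488 - (-24.426304))
       = -0.678227
Iteration 2:
  f(-0.080000) = 6.759488
  f(-0.678227) = 4.653340
  x_3 = -0.678227 - 4.653340×(-0.678227 - (-0.080000))/(4.653340 - 6.759488)
       = -1.999954
Iteration 3:
  f(-0.678227) = 4.653340
  f(-1.999954) = -6.999317
  x_4 = -1.999954 - (-6.999317)×(-1.999954 - (-0.678227))/(-6.999317 - 4.653340)
       = -1.206042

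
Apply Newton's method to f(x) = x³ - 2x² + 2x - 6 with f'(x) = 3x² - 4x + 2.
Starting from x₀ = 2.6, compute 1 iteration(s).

f(x) = x³ - 2x² + 2x - 6
f'(x) = 3x² - 4x + 2
x₀ = 2.6

Newton-Raphson formula: x_{n+1} = x_n - f(x_n)/f'(x_n)

Iteration 1:
  f(2.600000) = 3.256000
  f'(2.600000) = 11.880000
  x_1 = 2.600000 - 3.256000/11.880000 = 2.325926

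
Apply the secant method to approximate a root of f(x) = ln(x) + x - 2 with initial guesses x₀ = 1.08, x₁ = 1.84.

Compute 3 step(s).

f(x) = ln(x) + x - 2
x₀ = 1.08, x₁ = 1.84

Secant formula: x_{n+1} = x_n - f(x_n)(x_n - x_{n-1})/(f(x_n) - f(x_{n-1}))

Iteration 1:
  f(1.080000) = -0.843039
  f(1.840000) = 0.449766
  x_2 = 1.840000 - 0.449766×(1.840000 - 1.080000)/(0.449766 - (-0.843039))
       = 1.575597
Iteration 2:
  f(1.840000) = 0.449766
  f(1.575597) = 0.030231
  x_3 = 1.575597 - 0.030231×(1.575597 - 1.840000)/(0.030231 - 0.449766)
       = 1.556544
Iteration 3:
  f(1.575597) = 0.030231
  f(1.556544) = -0.000987
  x_4 = 1.556544 - (-0.000987)×(1.556544 - 1.575597)/(-0.000987 - 0.030231)
       = 1.557147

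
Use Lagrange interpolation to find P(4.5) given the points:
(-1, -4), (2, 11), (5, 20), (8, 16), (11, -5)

Lagrange interpolation formula:
P(x) = Σ yᵢ × Lᵢ(x)
where Lᵢ(x) = Π_{j≠i} (x - xⱼ)/(xᵢ - xⱼ)

L_0(4.5) = (4.5 - 2)/(-1 - 2) × (4.5 - 5)/(-1 - 5) × (4.5 - 8)/(-1 - 8) × (4.5 - 11)/(-1 - 11) = -0.014628
L_1(4.5) = (4.5 - (-1))/(2 - (-1)) × (4.5 - 5)/(2 - 5) × (4.5 - 8)/(2 - 8) × (4.5 - 11)/(2 - 11) = 0.128729
L_2(4.5) = (4.5 - (-1))/(5 - (-1)) × (4.5 - 2)/(5 - 2) × (4.5 - 8)/(5 - 8) × (4.5 - 11)/(5 - 11) = 0.965471
L_3(4.5) = (4.5 - (-1))/(8 - (-1)) × (4.5 - 2)/(8 - 2) × (4.5 - 5)/(8 - 5) × (4.5 - 11)/(8 - 11) = -0.091950
L_4(4.5) = (4.5 - (-1))/(11 - (-1)) × (4.5 - 2)/(11 - 2) × (4.5 - 5)/(11 - 5) × (4.5 - 8)/(11 - 8) = 0.012378

P(4.5) = (-4)×L_0(4.5) + 11×L_1(4.5) + 20×L_2(4.5) + 16×L_3(4.5) + (-5)×L_4(4.5)
P(4.5) = 19.250868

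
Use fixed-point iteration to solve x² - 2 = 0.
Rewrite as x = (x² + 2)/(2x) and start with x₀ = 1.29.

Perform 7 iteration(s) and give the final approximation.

Equation: x² - 2 = 0
Fixed-point form: x = (x² + 2)/(2x)
x₀ = 1.29

x_1 = g(1.290000) = 1.420194
x_2 = g(1.420194) = 1.414226
x_3 = g(1.414226) = 1.414214
x_4 = g(1.414214) = 1.414214
x_5 = g(1.414214) = 1.414214
x_6 = g(1.414214) = 1.414214
x_7 = g(1.414214) = 1.414214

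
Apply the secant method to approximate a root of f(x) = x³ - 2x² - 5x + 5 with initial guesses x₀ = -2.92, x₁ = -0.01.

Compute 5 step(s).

f(x) = x³ - 2x² - 5x + 5
x₀ = -2.92, x₁ = -0.01

Secant formula: x_{n+1} = x_n - f(x_n)(x_n - x_{n-1})/(f(x_n) - f(x_{n-1}))

Iteration 1:
  f(-2.920000) = -22.349888
  f(-0.010000) = 5.049799
  x_2 = -0.010000 - 5.049799×(-0.010000 - (-2.920000))/(5.049799 - (-22.349888))
       = -0.546317
Iteration 2:
  f(-0.010000) = 5.049799
  f(-0.546317) = 6.971605
  x_3 = -0.546317 - 6.971605×(-0.546317 - (-0.010000))/(6.971605 - 5.049799)
       = 1.399243
Iteration 3:
  f(-0.546317) = 6.971605
  f(1.399243) = -3.172427
  x_4 = 1.399243 - (-3.172427)×(1.399243 - (-0.546317))/(-3.172427 - 6.971605)
       = 0.790792
Iteration 4:
  f(1.399243) = -3.172427
  f(0.790792) = 0.289858
  x_5 = 0.790792 - 0.289858×(0.790792 - 1.399243)/(0.289858 - (-3.172427))
       = 0.841731
Iteration 5:
  f(0.790792) = 0.289858
  f(0.841731) = -0.029301
  x_6 = 0.841731 - (-0.029301)×(0.841731 - 0.790792)/(-0.029301 - 0.289858)
       = 0.837054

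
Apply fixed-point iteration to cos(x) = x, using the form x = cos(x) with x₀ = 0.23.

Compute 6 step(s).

Equation: cos(x) = x
Fixed-point form: x = cos(x)
x₀ = 0.23

x_1 = g(0.230000) = 0.973666
x_2 = g(0.973666) = 0.562271
x_3 = g(0.562271) = 0.846046
x_4 = g(0.846046) = 0.662948
x_5 = g(0.662948) = 0.788181
x_6 = g(0.788181) = 0.705136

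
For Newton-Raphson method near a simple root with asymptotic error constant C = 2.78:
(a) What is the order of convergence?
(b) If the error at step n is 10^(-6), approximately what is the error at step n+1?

(a) Newton-Raphson has quadratic (order 2) convergence near simple roots.
    This means |e_{n+1}| ≈ C|e_n|².

(b) With |e_n| = 10^(-6) and C = 2.78:
    |e_{n+1}| ≈ 2.78 × (10^(-6))² = 2.78 × 10^(-12)

(a) 2 (quadratic); (b) |e_{n+1}| ≈ 2.780e-12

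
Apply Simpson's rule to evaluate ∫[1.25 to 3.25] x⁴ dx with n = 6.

f(x) = x⁴
a = 1.25, b = 3.25, n = 6
h = (b - a)/n = 0.333333

Simpson's rule: (h/3)[f(x₀) + 4f(x₁) + 2f(x₂) + ... + f(xₙ)]

x_0 = 1.2500, f(x_0) = 2.441406, coefficient = 1
x_1 = 1.5833, f(x_1) = 6.284770, coefficient = 4
x_2 = 1.9167, f(x_2) = 13.495419, coefficient = 2
x_3 = 2.2500, f(x_3) = 25.628906, coefficient = 4
x_4 = 2.5833, f(x_4) = 44.537085, coefficient = 2
x_5 = 2.9167, f(x_5) = 72.368104, coefficient = 4
x_6 = 3.2500, f(x_6) = 111.566406, coefficient = 1

I ≈ (0.333333/3) × 647.199942 = 71.911105
Exact value: 71.907813
Error: 0.003292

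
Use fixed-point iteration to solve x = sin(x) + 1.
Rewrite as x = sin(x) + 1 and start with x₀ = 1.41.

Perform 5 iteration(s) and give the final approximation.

Equation: x = sin(x) + 1
Fixed-point form: x = sin(x) + 1
x₀ = 1.41

x_1 = g(1.410000) = 1.987100
x_2 = g(1.987100) = 1.914590
x_3 = g(1.914590) = 1.941483
x_4 = g(1.941483) = 1.932079
x_5 = g(1.932079) = 1.935444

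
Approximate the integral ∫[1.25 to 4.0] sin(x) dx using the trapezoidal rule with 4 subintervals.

f(x) = sin(x)
a = 1.25, b = 4.0, n = 4
h = (b - a)/n = 0.687500

Trapezoidal rule: (h/2)[f(x₀) + 2f(x₁) + 2f(x₂) + ... + f(xₙ)]

x_0 = 1.2500, f(x_0) = 0.948985, coefficient = 1
x_1 = 1.9375, f(x_1) = 0.933514, coefficient = 2
x_2 = 2.6250, f(x_2) = 0.493920, coefficient = 2
x_3 = 3.3125, f(x_3) = -0.170077, coefficient = 2
x_4 = 4.0000, f(x_4) = -0.756802, coefficient = 1

I ≈ (0.687500/2) × 2.706898 = 0.930496
Exact value: 0.968966
Error: 0.038470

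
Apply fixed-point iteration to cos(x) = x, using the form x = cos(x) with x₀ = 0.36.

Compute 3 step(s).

Equation: cos(x) = x
Fixed-point form: x = cos(x)
x₀ = 0.36

x_1 = g(0.360000) = 0.935897
x_2 = g(0.935897) = 0.593097
x_3 = g(0.593097) = 0.829214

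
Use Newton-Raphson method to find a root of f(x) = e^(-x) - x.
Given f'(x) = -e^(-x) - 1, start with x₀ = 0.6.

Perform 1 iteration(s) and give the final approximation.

f(x) = e^(-x) - x
f'(x) = -e^(-x) - 1
x₀ = 0.6

Newton-Raphson formula: x_{n+1} = x_n - f(x_n)/f'(x_n)

Iteration 1:
  f(0.600000) = -0.051188
  f'(0.600000) = -1.548812
  x_1 = 0.600000 - (-0.051188)/(-1.548812) = 0.566950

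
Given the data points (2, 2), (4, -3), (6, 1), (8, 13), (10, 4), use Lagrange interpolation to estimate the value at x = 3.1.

Lagrange interpolation formula:
P(x) = Σ yᵢ × Lᵢ(x)
where Lᵢ(x) = Π_{j≠i} (x - xⱼ)/(xᵢ - xⱼ)

L_0(3.1) = (3.1 - 4)/(2 - 4) × (3.1 - 6)/(2 - 6) × (3.1 - 8)/(2 - 8) × (3.1 - 10)/(2 - 10) = 0.229802
L_1(3.1) = (3.1 - 2)/(4 - 2) × (3.1 - 6)/(4 - 6) × (3.1 - 8)/(4 - 8) × (3.1 - 10)/(4 - 10) = 1.123478
L_2(3.1) = (3.1 - 2)/(6 - 2) × (3.1 - 4)/(6 - 4) × (3.1 - 8)/(6 - 8) × (3.1 - 10)/(6 - 10) = -0.522998
L_3(3.1) = (3.1 - 2)/(8 - 2) × (3.1 - 4)/(8 - 4) × (3.1 - 6)/(8 - 6) × (3.1 - 10)/(8 - 10) = 0.206353
L_4(3.1) = (3.1 - 2)/(10 - 2) × (3.1 - 4)/(10 - 4) × (3.1 - 6)/(10 - 6) × (3.1 - 8)/(10 - 8) = -0.036635

P(3.1) = 2×L_0(3.1) + (-3)×L_1(3.1) + 1×L_2(3.1) + 13×L_3(3.1) + 4×L_4(3.1)
P(3.1) = -0.897778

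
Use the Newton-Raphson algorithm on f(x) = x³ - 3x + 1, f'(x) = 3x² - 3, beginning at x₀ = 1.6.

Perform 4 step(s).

f(x) = x³ - 3x + 1
f'(x) = 3x² - 3
x₀ = 1.6

Newton-Raphson formula: x_{n+1} = x_n - f(x_n)/f'(x_n)

Iteration 1:
  f(1.600000) = 0.296000
  f'(1.600000) = 4.680000
  x_1 = 1.600000 - 0.296000/4.680000 = 1.536752
Iteration 2:
  f(1.536752) = 0.018948
  f'(1.536752) = 4.084821
  x_2 = 1.536752 - 0.018948/4.084821 = 1.532113
Iteration 3:
  f(1.532113) = 0.000099
  f'(1.532113) = 4.042114
  x_3 = 1.532113 - 0.000099/4.042114 = 1.532089
Iteration 4:
  f(1.532089) = 0.000000
  f'(1.532089) = 4.041889
  x_4 = 1.532089 - 0.000000/4.041889 = 1.532089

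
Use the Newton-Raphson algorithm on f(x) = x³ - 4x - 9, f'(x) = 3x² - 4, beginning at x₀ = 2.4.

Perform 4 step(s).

f(x) = x³ - 4x - 9
f'(x) = 3x² - 4
x₀ = 2.4

Newton-Raphson formula: x_{n+1} = x_n - f(x_n)/f'(x_n)

Iteration 1:
  f(2.400000) = -4.776000
  f'(2.400000) = 13.280000
  x_1 = 2.400000 - (-4.776000)/13.280000 = 2.759639
Iteration 2:
  f(2.759639) = 0.977763
  f'(2.759639) = 18.846815
  x_2 = 2.759639 - 0.977763/18.846815 = 2.707759
Iteration 3:
  f(2.707759) = 0.022143
  f'(2.707759) = 17.995878
  x_3 = 2.707759 - 0.022143/17.995878 = 2.706529
Iteration 4:
  f(2.706529) = 0.000012
  f'(2.706529) = 17.975892
  x_4 = 2.706529 - 0.000012/17.975892 = 2.706528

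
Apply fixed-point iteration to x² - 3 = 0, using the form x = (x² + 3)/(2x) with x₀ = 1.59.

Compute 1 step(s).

Equation: x² - 3 = 0
Fixed-point form: x = (x² + 3)/(2x)
x₀ = 1.59

x_1 = g(1.590000) = 1.738396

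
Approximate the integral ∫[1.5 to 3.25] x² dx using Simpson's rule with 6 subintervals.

f(x) = x²
a = 1.5, b = 3.25, n = 6
h = (b - a)/n = 0.291667

Simpson's rule: (h/3)[f(x₀) + 4f(x₁) + 2f(x₂) + ... + f(xₙ)]

x_0 = 1.5000, f(x_0) = 2.250000, coefficient = 1
x_1 = 1.7917, f(x_1) = 3.210069, coefficient = 4
x_2 = 2.0833, f(x_2) = 4.340278, coefficient = 2
x_3 = 2.3750, f(x_3) = 5.640625, coefficient = 4
x_4 = 2.6667, f(x_4) = 7.111111, coefficient = 2
x_5 = 2.9583, f(x_5) = 8.751736, coefficient = 4
x_6 = 3.2500, f(x_6) = 10.562500, coefficient = 1

I ≈ (0.291667/3) × 106.125000 = 10.317708
Exact value: 10.317708
Error: 0.000000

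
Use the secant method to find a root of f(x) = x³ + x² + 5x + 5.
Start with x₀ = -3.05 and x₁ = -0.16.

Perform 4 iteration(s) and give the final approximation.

f(x) = x³ + x² + 5x + 5
x₀ = -3.05, x₁ = -0.16

Secant formula: x_{n+1} = x_n - f(x_n)(x_n - x_{n-1})/(f(x_n) - f(x_{n-1}))

Iteration 1:
  f(-3.050000) = -29.320125
  f(-0.160000) = 4.221504
  x_2 = -0.160000 - 4.221504×(-0.160000 - (-3.050000))/(4.221504 - (-29.320125))
       = -0.523731
Iteration 2:
  f(-0.160000) = 4.221504
  f(-0.523731) = 2.511980
  x_3 = -0.523731 - 2.511980×(-0.523731 - (-0.160000))/(2.511980 - 4.221504)
       = -1.058200
Iteration 3:
  f(-0.523731) = 2.511980
  f(-1.058200) = -0.356171
  x_4 = -1.058200 - (-0.356171)×(-1.058200 - (-0.523731))/(-0.356171 - 2.511980)
       = -0.991829
Iteration 4:
  f(-1.058200) = -0.356171
  f(-0.991829) = 0.048894
  x_5 = -0.991829 - 0.048894×(-0.991829 - (-1.058200))/(0.048894 - (-0.356171))
       = -0.999840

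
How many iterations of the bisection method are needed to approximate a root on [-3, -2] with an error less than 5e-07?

We need (b-a)/2^n ≤ 5e-07
(-2 - (-3))/2^n ≤ 5e-07
1/2^n ≤ 5e-07
2^n ≥ 2000000
n ≥ log₂(2000000) = 20.93
n ≥ 21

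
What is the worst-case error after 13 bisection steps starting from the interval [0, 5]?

Bisection error bound: |error| ≤ (b-a)/2^n
|error| ≤ (5 - 0)/2^13 = 5/2^13
|error| ≤ 0.0006103516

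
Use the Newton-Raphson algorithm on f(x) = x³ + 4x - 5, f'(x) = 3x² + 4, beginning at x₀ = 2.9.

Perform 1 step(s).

f(x) = x³ + 4x - 5
f'(x) = 3x² + 4
x₀ = 2.9

Newton-Raphson formula: x_{n+1} = x_n - f(x_n)/f'(x_n)

Iteration 1:
  f(2.900000) = 30.989000
  f'(2.900000) = 29.230000
  x_1 = 2.900000 - 30.989000/29.230000 = 1.839822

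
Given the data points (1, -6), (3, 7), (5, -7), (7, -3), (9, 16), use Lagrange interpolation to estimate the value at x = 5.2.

Lagrange interpolation formula:
P(x) = Σ yᵢ × Lᵢ(x)
where Lᵢ(x) = Π_{j≠i} (x - xⱼ)/(xᵢ - xⱼ)

L_0(5.2) = (5.2 - 3)/(1 - 3) × (5.2 - 5)/(1 - 5) × (5.2 - 7)/(1 - 7) × (5.2 - 9)/(1 - 9) = 0.007838
L_1(5.2) = (5.2 - 1)/(3 - 1) × (5.2 - 5)/(3 - 5) × (5.2 - 7)/(3 - 7) × (5.2 - 9)/(3 - 9) = -0.059850
L_2(5.2) = (5.2 - 1)/(5 - 1) × (5.2 - 3)/(5 - 3) × (5.2 - 7)/(5 - 7) × (5.2 - 9)/(5 - 9) = 0.987525
L_3(5.2) = (5.2 - 1)/(7 - 1) × (5.2 - 3)/(7 - 3) × (5.2 - 5)/(7 - 5) × (5.2 - 9)/(7 - 9) = 0.073150
L_4(5.2) = (5.2 - 1)/(9 - 1) × (5.2 - 3)/(9 - 3) × (5.2 - 5)/(9 - 5) × (5.2 - 7)/(9 - 7) = -0.008663

P(5.2) = (-6)×L_0(5.2) + 7×L_1(5.2) + (-7)×L_2(5.2) + (-3)×L_3(5.2) + 16×L_4(5.2)
P(5.2) = -7.736700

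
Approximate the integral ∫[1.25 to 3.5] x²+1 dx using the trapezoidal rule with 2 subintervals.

f(x) = x²+1
a = 1.25, b = 3.5, n = 2
h = (b - a)/n = 1.125000

Trapezoidal rule: (h/2)[f(x₀) + 2f(x₁) + 2f(x₂) + ... + f(xₙ)]

x_0 = 1.2500, f(x_0) = 2.562500, coefficient = 1
x_1 = 2.3750, f(x_1) = 6.640625, coefficient = 2
x_2 = 3.5000, f(x_2) = 13.250000, coefficient = 1

I ≈ (1.125000/2) × 29.093750 = 16.365234
Exact value: 15.890625
Error: 0.474609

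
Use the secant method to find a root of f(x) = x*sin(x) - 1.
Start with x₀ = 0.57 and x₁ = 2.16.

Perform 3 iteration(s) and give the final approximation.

f(x) = x*sin(x) - 1
x₀ = 0.57, x₁ = 2.16

Secant formula: x_{n+1} = x_n - f(x_n)(x_n - x_{n-1})/(f(x_n) - f(x_{n-1}))

Iteration 1:
  f(0.570000) = -0.692410
  f(2.160000) = 0.795788
  x_2 = 2.160000 - 0.795788×(2.160000 - 0.570000)/(0.795788 - (-0.692410))
       = 1.309775
Iteration 2:
  f(2.160000) = 0.795788
  f(1.309775) = 0.265409
  x_3 = 1.309775 - 0.265409×(1.309775 - 2.160000)/(0.265409 - 0.795788)
       = 0.884311
Iteration 3:
  f(1.309775) = 0.265409
  f(0.884311) = -0.316004
  x_4 = 0.884311 - (-0.316004)×(0.884311 - 1.309775)/(-0.316004 - 0.265409)
       = 1.115555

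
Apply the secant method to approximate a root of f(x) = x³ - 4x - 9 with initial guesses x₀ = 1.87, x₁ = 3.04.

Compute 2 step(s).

f(x) = x³ - 4x - 9
x₀ = 1.87, x₁ = 3.04

Secant formula: x_{n+1} = x_n - f(x_n)(x_n - x_{n-1})/(f(x_n) - f(x_{n-1}))

Iteration 1:
  f(1.870000) = -9.940797
  f(3.040000) = 6.934464
  x_2 = 3.040000 - 6.934464×(3.040000 - 1.870000)/(6.934464 - (-9.940797))
       = 2.559218
Iteration 2:
  f(3.040000) = 6.934464
  f(2.559218) = -2.475027
  x_3 = 2.559218 - (-2.475027)×(2.559218 - 3.040000)/(-2.475027 - 6.934464)
       = 2.685681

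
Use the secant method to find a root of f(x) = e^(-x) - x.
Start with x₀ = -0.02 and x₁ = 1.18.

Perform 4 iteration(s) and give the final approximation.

f(x) = e^(-x) - x
x₀ = -0.02, x₁ = 1.18

Secant formula: x_{n+1} = x_n - f(x_n)(x_n - x_{n-1})/(f(x_n) - f(x_{n-1}))

Iteration 1:
  f(-0.020000) = 1.040201
  f(1.180000) = -0.872721
  x_2 = 1.180000 - (-0.872721)×(1.180000 - (-0.020000))/(-0.872721 - 1.040201)
       = 0.632531
Iteration 2:
  f(1.180000) = -0.872721
  f(0.632531) = -0.101286
  x_3 = 0.632531 - (-0.101286)×(0.632531 - 1.180000)/(-0.101286 - (-0.872721))
       = 0.560651
Iteration 3:
  f(0.632531) = -0.101286
  f(0.560651) = 0.010186
  x_4 = 0.560651 - 0.010186×(0.560651 - 0.632531)/(0.010186 - (-0.101286))
       = 0.567219
Iteration 4:
  f(0.560651) = 0.010186
  f(0.567219) = -0.000119
  x_5 = 0.567219 - (-0.000119)×(0.567219 - 0.560651)/(-0.000119 - 0.010186)
       = 0.567143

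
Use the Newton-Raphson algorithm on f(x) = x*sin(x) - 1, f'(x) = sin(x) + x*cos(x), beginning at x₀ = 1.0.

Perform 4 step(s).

f(x) = x*sin(x) - 1
f'(x) = sin(x) + x*cos(x)
x₀ = 1.0

Newton-Raphson formula: x_{n+1} = x_n - f(x_n)/f'(x_n)

Iteration 1:
  f(1.000000) = -0.158529
  f'(1.000000) = 1.381773
  x_1 = 1.000000 - (-0.158529)/1.381773 = 1.114729
Iteration 2:
  f(1.114729) = 0.000794
  f'(1.114729) = 1.388741
  x_2 = 1.114729 - 0.000794/1.388741 = 1.114157
Iteration 3:
  f(1.114157) = 0.000000
  f'(1.114157) = 1.388809
  x_3 = 1.114157 - 0.000000/1.388809 = 1.114157
Iteration 4:
  f(1.114157) = 0.000000
  f'(1.114157) = 1.388809
  x_4 = 1.114157 - 0.000000/1.388809 = 1.114157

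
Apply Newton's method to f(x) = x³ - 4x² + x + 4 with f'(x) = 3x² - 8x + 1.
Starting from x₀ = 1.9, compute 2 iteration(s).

f(x) = x³ - 4x² + x + 4
f'(x) = 3x² - 8x + 1
x₀ = 1.9

Newton-Raphson formula: x_{n+1} = x_n - f(x_n)/f'(x_n)

Iteration 1:
  f(1.900000) = -1.681000
  f'(1.900000) = -3.370000
  x_1 = 1.900000 - (-1.681000)/(-3.370000) = 1.401187
Iteration 2:
  f(1.401187) = 0.298873
  f'(1.401187) = -4.319521
  x_2 = 1.401187 - 0.298873/(-4.319521) = 1.470378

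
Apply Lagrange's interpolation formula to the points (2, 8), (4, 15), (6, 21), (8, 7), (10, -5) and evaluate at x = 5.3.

Lagrange interpolation formula:
P(x) = Σ yᵢ × Lᵢ(x)
where Lᵢ(x) = Π_{j≠i} (x - xⱼ)/(xᵢ - xⱼ)

L_0(5.3) = (5.3 - 4)/(2 - 4) × (5.3 - 6)/(2 - 6) × (5.3 - 8)/(2 - 8) × (5.3 - 10)/(2 - 10) = -0.030073
L_1(5.3) = (5.3 - 2)/(4 - 2) × (5.3 - 6)/(4 - 6) × (5.3 - 8)/(4 - 8) × (5.3 - 10)/(4 - 10) = 0.305353
L_2(5.3) = (5.3 - 2)/(6 - 2) × (5.3 - 4)/(6 - 4) × (5.3 - 8)/(6 - 8) × (5.3 - 10)/(6 - 10) = 0.850627
L_3(5.3) = (5.3 - 2)/(8 - 2) × (5.3 - 4)/(8 - 4) × (5.3 - 6)/(8 - 6) × (5.3 - 10)/(8 - 10) = -0.147022
L_4(5.3) = (5.3 - 2)/(10 - 2) × (5.3 - 4)/(10 - 4) × (5.3 - 6)/(10 - 6) × (5.3 - 8)/(10 - 8) = 0.021115

P(5.3) = 8×L_0(5.3) + 15×L_1(5.3) + 21×L_2(5.3) + 7×L_3(5.3) + (-5)×L_4(5.3)
P(5.3) = 21.068146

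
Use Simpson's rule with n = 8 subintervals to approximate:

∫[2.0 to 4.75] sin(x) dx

f(x) = sin(x)
a = 2.0, b = 4.75, n = 8
h = (b - a)/n = 0.343750

Simpson's rule: (h/3)[f(x₀) + 4f(x₁) + 2f(x₂) + ... + f(xₙ)]

x_0 = 2.0000, f(x_0) = 0.909297, coefficient = 1
x_1 = 2.3438, f(x_1) = 0.715851, coefficient = 4
x_2 = 2.6875, f(x_2) = 0.438647, coefficient = 2
x_3 = 3.0312, f(x_3) = 0.110119, coefficient = 4
x_4 = 3.3750, f(x_4) = -0.231294, coefficient = 2
x_5 = 3.7188, f(x_5) = -0.545644, coefficient = 4
x_6 = 4.0625, f(x_6) = -0.796151, coefficient = 2
x_7 = 4.4062, f(x_7) = -0.953504, coefficient = 4
x_8 = 4.7500, f(x_8) = -0.999293, coefficient = 1

I ≈ (0.343750/3) × -3.960303 = -0.453785
Exact value: -0.453749
Error: 0.000036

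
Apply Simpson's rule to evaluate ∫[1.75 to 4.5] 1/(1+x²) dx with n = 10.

f(x) = 1/(1+x²)
a = 1.75, b = 4.5, n = 10
h = (b - a)/n = 0.275000

Simpson's rule: (h/3)[f(x₀) + 4f(x₁) + 2f(x₂) + ... + f(xₙ)]

x_0 = 1.7500, f(x_0) = 0.246154, coefficient = 1
x_1 = 2.0250, f(x_1) = 0.196054, coefficient = 4
x_2 = 2.3000, f(x_2) = 0.158983, coefficient = 2
x_3 = 2.5750, f(x_3) = 0.131051, coefficient = 4
x_4 = 2.8500, f(x_4) = 0.109619, coefficient = 2
x_5 = 3.1250, f(x_5) = 0.092888, coefficient = 4
x_6 = 3.4000, f(x_6) = 0.079618, coefficient = 2
x_7 = 3.6750, f(x_7) = 0.068939, coefficient = 4
x_8 = 3.9500, f(x_8) = 0.060232, coefficient = 2
x_9 = 4.2250, f(x_9) = 0.053049, coefficient = 4
x_10 = 4.5000, f(x_10) = 0.047059, coefficient = 1

I ≈ (0.275000/3) × 3.278039 = 0.300487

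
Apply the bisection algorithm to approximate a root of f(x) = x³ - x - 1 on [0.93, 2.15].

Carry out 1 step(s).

f(x) = x³ - x - 1
Initial interval: [0.93, 2.15]

Iteration 1:
  c_1 = (0.930000 + 2.150000)/2 = 1.540000
  f(c_1) = f(1.540000) = 1.112264
  f(a) × f(c) < 0, new interval: [0.930000, 1.540000]

After 1 iteration(s), the approximation is c_1 = 1.540000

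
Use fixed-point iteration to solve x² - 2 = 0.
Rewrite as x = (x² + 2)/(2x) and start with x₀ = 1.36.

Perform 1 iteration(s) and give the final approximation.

Equation: x² - 2 = 0
Fixed-point form: x = (x² + 2)/(2x)
x₀ = 1.36

x_1 = g(1.360000) = 1.415294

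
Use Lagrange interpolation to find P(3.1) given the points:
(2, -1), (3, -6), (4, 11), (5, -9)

Lagrange interpolation formula:
P(x) = Σ yᵢ × Lᵢ(x)
where Lᵢ(x) = Π_{j≠i} (x - xⱼ)/(xᵢ - xⱼ)

L_0(3.1) = (3.1 - 3)/(2 - 3) × (3.1 - 4)/(2 - 4) × (3.1 - 5)/(2 - 5) = -0.028500
L_1(3.1) = (3.1 - 2)/(3 - 2) × (3.1 - 4)/(3 - 4) × (3.1 - 5)/(3 - 5) = 0.940500
L_2(3.1) = (3.1 - 2)/(4 - 2) × (3.1 - 3)/(4 - 3) × (3.1 - 5)/(4 - 5) = 0.104500
L_3(3.1) = (3.1 - 2)/(5 - 2) × (3.1 - 3)/(5 - 3) × (3.1 - 4)/(5 - 4) = -0.016500

P(3.1) = (-1)×L_0(3.1) + (-6)×L_1(3.1) + 11×L_2(3.1) + (-9)×L_3(3.1)
P(3.1) = -4.316500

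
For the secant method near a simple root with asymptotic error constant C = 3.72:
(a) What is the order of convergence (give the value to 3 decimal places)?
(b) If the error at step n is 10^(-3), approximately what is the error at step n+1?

(a) Secant method has superlinear convergence with order φ = (1+√5)/2 ≈ 1.618.
    This means |e_{n+1}| ≈ C|e_n|^1.618.

(b) With |e_n| = 10^(-3) and C = 3.72:
    |e_{n+1}| ≈ 3.72 × (10^(-3))^1.618 = 3.72 × 10^(-4.85)

(a) ≈ 1.618 (golden ratio); (b) |e_{n+1}| ≈ 5.205e-05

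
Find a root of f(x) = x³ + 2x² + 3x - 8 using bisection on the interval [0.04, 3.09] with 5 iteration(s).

f(x) = x³ + 2x² + 3x - 8
Initial interval: [0.04, 3.09]

Iteration 1:
  c_1 = (0.040000 + 3.090000)/2 = 1.565000
  f(c_1) = f(1.565000) = 5.426487
  f(a) × f(c) < 0, new interval: [0.040000, 1.565000]
Iteration 2:
  c_2 = (0.040000 + 1.565000)/2 = 0.802500
  f(c_2) = f(0.802500) = -3.787672
  f(a) × f(c) ≥ 0, new interval: [0.802500, 1.565000]
Iteration 3:
  c_3 = (0.802500 + 1.565000)/2 = 1.183750
  f(c_3) = f(1.183750) = 0.012524
  f(a) × f(c) < 0, new interval: [0.802500, 1.183750]
Iteration 4:
  c_4 = (0.802500 + 1.183750)/2 = 0.993125
  f(c_4) = f(0.993125) = -2.068514
  f(a) × f(c) ≥ 0, new interval: [0.993125, 1.183750]
Iteration 5:
  c_5 = (0.993125 + 1.183750)/2 = 1.088437
  f(c_5) = f(1.088437) = -1.075827
  f(a) × f(c) ≥ 0, new interval: [1.088437, 1.183750]

After 5 iteration(s), the approximation is c_5 = 1.088437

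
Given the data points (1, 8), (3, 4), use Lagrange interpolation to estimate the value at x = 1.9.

Lagrange interpolation formula:
P(x) = Σ yᵢ × Lᵢ(x)
where Lᵢ(x) = Π_{j≠i} (x - xⱼ)/(xᵢ - xⱼ)

L_0(1.9) = (1.9 - 3)/(1 - 3) = 0.550000
L_1(1.9) = (1.9 - 1)/(3 - 1) = 0.450000

P(1.9) = 8×L_0(1.9) + 4×L_1(1.9)
P(1.9) = 6.200000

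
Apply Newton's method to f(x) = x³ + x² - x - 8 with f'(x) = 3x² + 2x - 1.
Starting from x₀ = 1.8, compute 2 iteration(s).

f(x) = x³ + x² - x - 8
f'(x) = 3x² + 2x - 1
x₀ = 1.8

Newton-Raphson formula: x_{n+1} = x_n - f(x_n)/f'(x_n)

Iteration 1:
  f(1.800000) = -0.728000
  f'(1.800000) = 12.320000
  x_1 = 1.800000 - (-0.728000)/12.320000 = 1.859091
Iteration 2:
  f(1.859091) = 0.022553
  f'(1.859091) = 13.086839
  x_2 = 1.859091 - 0.022553/13.086839 = 1.857368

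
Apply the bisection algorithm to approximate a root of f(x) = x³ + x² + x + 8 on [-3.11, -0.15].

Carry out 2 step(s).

f(x) = x³ + x² + x + 8
Initial interval: [-3.11, -0.15]

Iteration 1:
  c_1 = (-3.110000 + (-0.150000))/2 = -1.630000
  f(c_1) = f(-1.630000) = 4.696153
  f(a) × f(c) < 0, new interval: [-3.110000, -1.630000]
Iteration 2:
  c_2 = (-3.110000 + (-1.630000))/2 = -2.370000
  f(c_2) = f(-2.370000) = -2.065153
  f(a) × f(c) ≥ 0, new interval: [-2.370000, -1.630000]

After 2 iteration(s), the approximation is c_2 = -2.370000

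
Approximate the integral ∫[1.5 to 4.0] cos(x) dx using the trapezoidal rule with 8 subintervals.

f(x) = cos(x)
a = 1.5, b = 4.0, n = 8
h = (b - a)/n = 0.312500

Trapezoidal rule: (h/2)[f(x₀) + 2f(x₁) + 2f(x₂) + ... + f(xₙ)]

x_0 = 1.5000, f(x_0) = 0.070737, coefficient = 1
x_1 = 1.8125, f(x_1) = -0.239357, coefficient = 2
x_2 = 2.1250, f(x_2) = -0.526266, coefficient = 2
x_3 = 2.4375, f(x_3) = -0.762199, coefficient = 2
x_4 = 2.7500, f(x_4) = -0.924302, coefficient = 2
x_5 = 3.0625, f(x_5) = -0.996874, coefficient = 2
x_6 = 3.3750, f(x_6) = -0.972884, coefficient = 2
x_7 = 3.6875, f(x_7) = -0.854657, coefficient = 2
x_8 = 4.0000, f(x_8) = -0.653644, coefficient = 1

I ≈ (0.312500/2) × -11.135985 = -1.739998
Exact value: -1.754297
Error: 0.014300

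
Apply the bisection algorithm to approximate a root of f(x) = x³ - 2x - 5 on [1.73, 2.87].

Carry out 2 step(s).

f(x) = x³ - 2x - 5
Initial interval: [1.73, 2.87]

Iteration 1:
  c_1 = (1.730000 + 2.870000)/2 = 2.300000
  f(c_1) = f(2.300000) = 2.567000
  f(a) × f(c) < 0, new interval: [1.730000, 2.300000]
Iteration 2:
  c_2 = (1.730000 + 2.300000)/2 = 2.015000
  f(c_2) = f(2.015000) = -0.848647
  f(a) × f(c) ≥ 0, new interval: [2.015000, 2.300000]

After 2 iteration(s), the approximation is c_2 = 2.015000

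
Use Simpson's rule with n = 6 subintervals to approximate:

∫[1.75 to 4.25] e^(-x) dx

f(x) = e^(-x)
a = 1.75, b = 4.25, n = 6
h = (b - a)/n = 0.416667

Simpson's rule: (h/3)[f(x₀) + 4f(x₁) + 2f(x₂) + ... + f(xₙ)]

x_0 = 1.7500, f(x_0) = 0.173774, coefficient = 1
x_1 = 2.1667, f(x_1) = 0.114559, coefficient = 4
x_2 = 2.5833, f(x_2) = 0.075522, coefficient = 2
x_3 = 3.0000, f(x_3) = 0.049787, coefficient = 4
x_4 = 3.4167, f(x_4) = 0.032822, coefficient = 2
x_5 = 3.8333, f(x_5) = 0.021637, coefficient = 4
x_6 = 4.2500, f(x_6) = 0.014264, coefficient = 1

I ≈ (0.416667/3) × 1.148658 = 0.159536
Exact value: 0.159510
Error: 0.000026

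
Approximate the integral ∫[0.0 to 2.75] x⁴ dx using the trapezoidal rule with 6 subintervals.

f(x) = x⁴
a = 0.0, b = 2.75, n = 6
h = (b - a)/n = 0.458333

Trapezoidal rule: (h/2)[f(x₀) + 2f(x₁) + 2f(x₂) + ... + f(xₙ)]

x_0 = 0.0000, f(x_0) = 0.000000, coefficient = 1
x_1 = 0.4583, f(x_1) = 0.044129, coefficient = 2
x_2 = 0.9167, f(x_2) = 0.706067, coefficient = 2
x_3 = 1.3750, f(x_3) = 3.574463, coefficient = 2
x_4 = 1.8333, f(x_4) = 11.297068, coefficient = 2
x_5 = 2.2917, f(x_5) = 27.580732, coefficient = 2
x_6 = 2.7500, f(x_6) = 57.191406, coefficient = 1

I ≈ (0.458333/2) × 143.596324 = 32.907491
Exact value: 31.455273
Error: 1.452217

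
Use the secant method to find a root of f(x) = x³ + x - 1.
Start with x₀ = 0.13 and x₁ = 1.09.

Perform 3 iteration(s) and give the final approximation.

f(x) = x³ + x - 1
x₀ = 0.13, x₁ = 1.09

Secant formula: x_{n+1} = x_n - f(x_n)(x_n - x_{n-1})/(f(x_n) - f(x_{n-1}))

Iteration 1:
  f(0.130000) = -0.867803
  f(1.090000) = 1.385029
  x_2 = 1.090000 - 1.385029×(1.090000 - 0.130000)/(1.385029 - (-0.867803))
       = 0.499797
Iteration 2:
  f(1.090000) = 1.385029
  f(0.499797) = -0.375355
  x_3 = 0.499797 - (-0.375355)×(0.499797 - 1.090000)/(-0.375355 - 1.385029)
       = 0.625642
Iteration 3:
  f(0.499797) = -0.375355
  f(0.625642) = -0.129464
  x_4 = 0.625642 - (-0.129464)×(0.625642 - 0.499797)/(-0.129464 - (-0.375355))
       = 0.691901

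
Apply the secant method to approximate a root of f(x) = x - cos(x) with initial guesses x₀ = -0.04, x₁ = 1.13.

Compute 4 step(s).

f(x) = x - cos(x)
x₀ = -0.04, x₁ = 1.13

Secant formula: x_{n+1} = x_n - f(x_n)(x_n - x_{n-1})/(f(x_n) - f(x_{n-1}))

Iteration 1:
  f(-0.040000) = -1.039200
  f(1.130000) = 0.703340
  x_2 = 1.130000 - 0.703340×(1.130000 - (-0.040000))/(0.703340 - (-1.039200))
       = 0.657754
Iteration 2:
  f(1.130000) = 0.703340
  f(0.657754) = -0.133614
  x_3 = 0.657754 - (-0.133614)×(0.657754 - 1.130000)/(-0.133614 - 0.703340)
       = 0.733144
Iteration 3:
  f(0.657754) = -0.133614
  f(0.733144) = -0.009929
  x_4 = 0.733144 - (-0.009929)×(0.733144 - 0.657754)/(-0.009929 - (-0.133614))
       = 0.739197
Iteration 4:
  f(0.733144) = -0.009929
  f(0.739197) = 0.000187
  x_5 = 0.739197 - 0.000187×(0.739197 - 0.733144)/(0.000187 - (-0.009929))
       = 0.739085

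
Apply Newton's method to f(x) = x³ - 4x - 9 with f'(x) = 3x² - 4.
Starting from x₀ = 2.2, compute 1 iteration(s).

f(x) = x³ - 4x - 9
f'(x) = 3x² - 4
x₀ = 2.2

Newton-Raphson formula: x_{n+1} = x_n - f(x_n)/f'(x_n)

Iteration 1:
  f(2.200000) = -7.152000
  f'(2.200000) = 10.520000
  x_1 = 2.200000 - (-7.152000)/10.520000 = 2.879848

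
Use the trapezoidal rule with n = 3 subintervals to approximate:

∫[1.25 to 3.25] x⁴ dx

f(x) = x⁴
a = 1.25, b = 3.25, n = 3
h = (b - a)/n = 0.666667

Trapezoidal rule: (h/2)[f(x₀) + 2f(x₁) + 2f(x₂) + ... + f(xₙ)]

x_0 = 1.2500, f(x_0) = 2.441406, coefficient = 1
x_1 = 1.9167, f(x_1) = 13.495419, coefficient = 2
x_2 = 2.5833, f(x_2) = 44.537085, coefficient = 2
x_3 = 3.2500, f(x_3) = 111.566406, coefficient = 1

I ≈ (0.666667/2) × 230.072820 = 76.690940
Exact value: 71.907813
Error: 4.783128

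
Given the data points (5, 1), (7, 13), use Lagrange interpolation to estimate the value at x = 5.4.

Lagrange interpolation formula:
P(x) = Σ yᵢ × Lᵢ(x)
where Lᵢ(x) = Π_{j≠i} (x - xⱼ)/(xᵢ - xⱼ)

L_0(5.4) = (5.4 - 7)/(5 - 7) = 0.800000
L_1(5.4) = (5.4 - 5)/(7 - 5) = 0.200000

P(5.4) = 1×L_0(5.4) + 13×L_1(5.4)
P(5.4) = 3.400000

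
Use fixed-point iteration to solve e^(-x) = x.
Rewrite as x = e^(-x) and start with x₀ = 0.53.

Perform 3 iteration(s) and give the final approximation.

Equation: e^(-x) = x
Fixed-point form: x = e^(-x)
x₀ = 0.53

x_1 = g(0.530000) = 0.588605
x_2 = g(0.588605) = 0.555101
x_3 = g(0.555101) = 0.574014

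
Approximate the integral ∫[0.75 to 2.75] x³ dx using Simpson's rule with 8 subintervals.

f(x) = x³
a = 0.75, b = 2.75, n = 8
h = (b - a)/n = 0.250000

Simpson's rule: (h/3)[f(x₀) + 4f(x₁) + 2f(x₂) + ... + f(xₙ)]

x_0 = 0.7500, f(x_0) = 0.421875, coefficient = 1
x_1 = 1.0000, f(x_1) = 1.000000, coefficient = 4
x_2 = 1.2500, f(x_2) = 1.953125, coefficient = 2
x_3 = 1.5000, f(x_3) = 3.375000, coefficient = 4
x_4 = 1.7500, f(x_4) = 5.359375, coefficient = 2
x_5 = 2.0000, f(x_5) = 8.000000, coefficient = 4
x_6 = 2.2500, f(x_6) = 11.390625, coefficient = 2
x_7 = 2.5000, f(x_7) = 15.625000, coefficient = 4
x_8 = 2.7500, f(x_8) = 20.796875, coefficient = 1

I ≈ (0.250000/3) × 170.625000 = 14.218750
Exact value: 14.218750
Error: 0.000000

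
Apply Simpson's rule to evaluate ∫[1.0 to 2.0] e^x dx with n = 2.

f(x) = e^x
a = 1.0, b = 2.0, n = 2
h = (b - a)/n = 0.500000

Simpson's rule: (h/3)[f(x₀) + 4f(x₁) + 2f(x₂) + ... + f(xₙ)]

x_0 = 1.0000, f(x_0) = 2.718282, coefficient = 1
x_1 = 1.5000, f(x_1) = 4.481689, coefficient = 4
x_2 = 2.0000, f(x_2) = 7.389056, coefficient = 1

I ≈ (0.500000/3) × 28.034094 = 4.672349
Exact value: 4.670774
Error: 0.001575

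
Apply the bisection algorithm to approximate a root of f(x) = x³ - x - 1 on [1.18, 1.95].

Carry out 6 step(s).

f(x) = x³ - x - 1
Initial interval: [1.18, 1.95]

Iteration 1:
  c_1 = (1.180000 + 1.950000)/2 = 1.565000
  f(c_1) = f(1.565000) = 1.268037
  f(a) × f(c) < 0, new interval: [1.180000, 1.565000]
Iteration 2:
  c_2 = (1.180000 + 1.565000)/2 = 1.372500
  f(c_2) = f(1.372500) = 0.212955
  f(a) × f(c) < 0, new interval: [1.180000, 1.372500]
Iteration 3:
  c_3 = (1.180000 + 1.372500)/2 = 1.276250
  f(c_3) = f(1.276250) = -0.197476
  f(a) × f(c) ≥ 0, new interval: [1.276250, 1.372500]
Iteration 4:
  c_4 = (1.276250 + 1.372500)/2 = 1.324375
  f(c_4) = f(1.324375) = -0.001462
  f(a) × f(c) ≥ 0, new interval: [1.324375, 1.372500]
Iteration 5:
  c_5 = (1.324375 + 1.372500)/2 = 1.348438
  f(c_5) = f(1.348438) = 0.103404
  f(a) × f(c) < 0, new interval: [1.324375, 1.348438]
Iteration 6:
  c_6 = (1.324375 + 1.348438)/2 = 1.336406
  f(c_6) = f(1.336406) = 0.050391
  f(a) × f(c) < 0, new interval: [1.324375, 1.336406]

After 6 iteration(s), the approximation is c_6 = 1.336406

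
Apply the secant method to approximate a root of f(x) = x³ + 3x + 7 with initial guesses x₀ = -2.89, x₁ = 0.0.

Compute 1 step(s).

f(x) = x³ + 3x + 7
x₀ = -2.89, x₁ = 0.0

Secant formula: x_{n+1} = x_n - f(x_n)(x_n - x_{n-1})/(f(x_n) - f(x_{n-1}))

Iteration 1:
  f(-2.890000) = -25.807569
  f(0.000000) = 7.000000
  x_2 = 0.000000 - 7.000000×(0.000000 - (-2.890000))/(7.000000 - (-25.807569))
       = -0.616626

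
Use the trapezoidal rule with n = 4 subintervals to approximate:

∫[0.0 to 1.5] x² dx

f(x) = x²
a = 0.0, b = 1.5, n = 4
h = (b - a)/n = 0.375000

Trapezoidal rule: (h/2)[f(x₀) + 2f(x₁) + 2f(x₂) + ... + f(xₙ)]

x_0 = 0.0000, f(x_0) = 0.000000, coefficient = 1
x_1 = 0.3750, f(x_1) = 0.140625, coefficient = 2
x_2 = 0.7500, f(x_2) = 0.562500, coefficient = 2
x_3 = 1.1250, f(x_3) = 1.265625, coefficient = 2
x_4 = 1.5000, f(x_4) = 2.250000, coefficient = 1

I ≈ (0.375000/2) × 6.187500 = 1.160156
Exact value: 1.125000
Error: 0.035156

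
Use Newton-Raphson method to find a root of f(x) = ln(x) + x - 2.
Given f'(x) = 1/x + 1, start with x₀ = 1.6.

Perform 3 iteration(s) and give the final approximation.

f(x) = ln(x) + x - 2
f'(x) = 1/x + 1
x₀ = 1.6

Newton-Raphson formula: x_{n+1} = x_n - f(x_n)/f'(x_n)

Iteration 1:
  f(1.600000) = 0.070004
  f'(1.600000) = 1.625000
  x_1 = 1.600000 - 0.070004/1.625000 = 1.556921
Iteration 2:
  f(1.556921) = -0.000369
  f'(1.556921) = 1.642293
  x_2 = 1.556921 - (-0.000369)/1.642293 = 1.557146
Iteration 3:
  f(1.557146) = 0.000000
  f'(1.557146) = 1.642201
  x_3 = 1.557146 - 0.000000/1.642201 = 1.557146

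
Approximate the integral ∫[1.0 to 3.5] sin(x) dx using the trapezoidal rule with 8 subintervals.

f(x) = sin(x)
a = 1.0, b = 3.5, n = 8
h = (b - a)/n = 0.312500

Trapezoidal rule: (h/2)[f(x₀) + 2f(x₁) + 2f(x₂) + ... + f(xₙ)]

x_0 = 1.0000, f(x_0) = 0.841471, coefficient = 1
x_1 = 1.3125, f(x_1) = 0.966827, coefficient = 2
x_2 = 1.6250, f(x_2) = 0.998531, coefficient = 2
x_3 = 1.9375, f(x_3) = 0.933514, coefficient = 2
x_4 = 2.2500, f(x_4) = 0.778073, coefficient = 2
x_5 = 2.5625, f(x_5) = 0.547265, coefficient = 2
x_6 = 2.8750, f(x_6) = 0.263446, coefficient = 2
x_7 = 3.1875, f(x_7) = -0.045891, coefficient = 2
x_8 = 3.5000, f(x_8) = -0.350783, coefficient = 1

I ≈ (0.312500/2) × 9.374218 = 1.464721
Exact value: 1.476759
Error: 0.012038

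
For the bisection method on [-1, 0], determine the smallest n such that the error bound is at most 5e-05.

We need (b-a)/2^n ≤ 5e-05
(0 - (-1))/2^n ≤ 5e-05
1/2^n ≤ 5e-05
2^n ≥ 20000
n ≥ log₂(20000) = 14.29
n ≥ 15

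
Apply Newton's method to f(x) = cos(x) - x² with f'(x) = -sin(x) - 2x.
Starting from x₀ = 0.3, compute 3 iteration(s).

f(x) = cos(x) - x²
f'(x) = -sin(x) - 2x
x₀ = 0.3

Newton-Raphson formula: x_{n+1} = x_n - f(x_n)/f'(x_n)

Iteration 1:
  f(0.300000) = 0.865336
  f'(0.300000) = -0.895520
  x_1 = 0.300000 - 0.865336/(-0.895520) = 1.266295
Iteration 2:
  f(1.266295) = -1.303685
  f'(1.266295) = -3.486586
  x_2 = 1.266295 - (-1.303685)/(-3.486586) = 0.892380
Iteration 3:
  f(0.892380) = -0.168782
  f'(0.892380) = -2.563329
  x_3 = 0.892380 - (-0.168782)/(-2.563329) = 0.826535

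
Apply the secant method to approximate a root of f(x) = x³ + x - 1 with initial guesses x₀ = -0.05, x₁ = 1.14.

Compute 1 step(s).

f(x) = x³ + x - 1
x₀ = -0.05, x₁ = 1.14

Secant formula: x_{n+1} = x_n - f(x_n)(x_n - x_{n-1})/(f(x_n) - f(x_{n-1}))

Iteration 1:
  f(-0.050000) = -1.050125
  f(1.140000) = 1.621544
  x_2 = 1.140000 - 1.621544×(1.140000 - (-0.050000))/(1.621544 - (-1.050125))
       = 0.417741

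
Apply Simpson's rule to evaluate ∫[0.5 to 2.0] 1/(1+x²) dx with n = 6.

f(x) = 1/(1+x²)
a = 0.5, b = 2.0, n = 6
h = (b - a)/n = 0.250000

Simpson's rule: (h/3)[f(x₀) + 4f(x₁) + 2f(x₂) + ... + f(xₙ)]

x_0 = 0.5000, f(x_0) = 0.800000, coefficient = 1
x_1 = 0.7500, f(x_1) = 0.640000, coefficient = 4
x_2 = 1.0000, f(x_2) = 0.500000, coefficient = 2
x_3 = 1.2500, f(x_3) = 0.390244, coefficient = 4
x_4 = 1.5000, f(x_4) = 0.307692, coefficient = 2
x_5 = 1.7500, f(x_5) = 0.246154, coefficient = 4
x_6 = 2.0000, f(x_6) = 0.200000, coefficient = 1

I ≈ (0.250000/3) × 7.720976 = 0.643415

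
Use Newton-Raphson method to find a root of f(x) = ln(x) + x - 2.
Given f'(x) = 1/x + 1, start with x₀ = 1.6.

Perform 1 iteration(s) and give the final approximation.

f(x) = ln(x) + x - 2
f'(x) = 1/x + 1
x₀ = 1.6

Newton-Raphson formula: x_{n+1} = x_n - f(x_n)/f'(x_n)

Iteration 1:
  f(1.600000) = 0.070004
  f'(1.600000) = 1.625000
  x_1 = 1.600000 - 0.070004/1.625000 = 1.556921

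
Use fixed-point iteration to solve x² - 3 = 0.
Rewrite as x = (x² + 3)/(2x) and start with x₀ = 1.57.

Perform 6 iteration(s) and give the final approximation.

Equation: x² - 3 = 0
Fixed-point form: x = (x² + 3)/(2x)
x₀ = 1.57

x_1 = g(1.570000) = 1.740414
x_2 = g(1.740414) = 1.732071
x_3 = g(1.732071) = 1.732051
x_4 = g(1.732051) = 1.732051
x_5 = g(1.732051) = 1.732051
x_6 = g(1.732051) = 1.732051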